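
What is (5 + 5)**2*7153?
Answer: 715300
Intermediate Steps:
(5 + 5)**2*7153 = 10**2*7153 = 100*7153 = 715300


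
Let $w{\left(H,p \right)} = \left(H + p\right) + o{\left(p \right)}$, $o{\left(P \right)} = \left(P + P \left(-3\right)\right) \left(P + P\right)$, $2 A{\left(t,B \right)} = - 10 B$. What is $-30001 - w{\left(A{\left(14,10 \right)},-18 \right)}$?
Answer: $-28637$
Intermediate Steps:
$A{\left(t,B \right)} = - 5 B$ ($A{\left(t,B \right)} = \frac{\left(-10\right) B}{2} = - 5 B$)
$o{\left(P \right)} = - 4 P^{2}$ ($o{\left(P \right)} = \left(P - 3 P\right) 2 P = - 2 P 2 P = - 4 P^{2}$)
$w{\left(H,p \right)} = H + p - 4 p^{2}$ ($w{\left(H,p \right)} = \left(H + p\right) - 4 p^{2} = H + p - 4 p^{2}$)
$-30001 - w{\left(A{\left(14,10 \right)},-18 \right)} = -30001 - \left(\left(-5\right) 10 - 18 - 4 \left(-18\right)^{2}\right) = -30001 - \left(-50 - 18 - 1296\right) = -30001 - -1364 = -30001 + 1364 = -28637$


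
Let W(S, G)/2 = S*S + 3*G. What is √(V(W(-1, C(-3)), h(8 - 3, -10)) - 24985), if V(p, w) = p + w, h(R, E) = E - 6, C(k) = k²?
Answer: I*√24945 ≈ 157.94*I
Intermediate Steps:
h(R, E) = -6 + E
W(S, G) = 2*S² + 6*G (W(S, G) = 2*(S*S + 3*G) = 2*(S² + 3*G) = 2*S² + 6*G)
√(V(W(-1, C(-3)), h(8 - 3, -10)) - 24985) = √(((2*(-1)² + 6*(-3)²) + (-6 - 10)) - 24985) = √(((2*1 + 6*9) - 16) - 24985) = √(((2 + 54) - 16) - 24985) = √((56 - 16) - 24985) = √(40 - 24985) = √(-24945) = I*√24945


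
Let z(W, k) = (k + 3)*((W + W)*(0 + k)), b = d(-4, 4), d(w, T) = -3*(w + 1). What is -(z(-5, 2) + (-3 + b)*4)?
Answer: 76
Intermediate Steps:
d(w, T) = -3 - 3*w (d(w, T) = -3*(1 + w) = -3 - 3*w)
b = 9 (b = -3 - 3*(-4) = -3 + 12 = 9)
z(W, k) = 2*W*k*(3 + k) (z(W, k) = (3 + k)*((2*W)*k) = (3 + k)*(2*W*k) = 2*W*k*(3 + k))
-(z(-5, 2) + (-3 + b)*4) = -(2*(-5)*2*(3 + 2) + (-3 + 9)*4) = -(2*(-5)*2*5 + 6*4) = -(-100 + 24) = -1*(-76) = 76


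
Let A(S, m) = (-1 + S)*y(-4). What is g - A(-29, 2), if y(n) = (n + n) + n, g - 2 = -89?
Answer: -447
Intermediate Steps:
g = -87 (g = 2 - 89 = -87)
y(n) = 3*n (y(n) = 2*n + n = 3*n)
A(S, m) = 12 - 12*S (A(S, m) = (-1 + S)*(3*(-4)) = (-1 + S)*(-12) = 12 - 12*S)
g - A(-29, 2) = -87 - (12 - 12*(-29)) = -87 - (12 + 348) = -87 - 1*360 = -87 - 360 = -447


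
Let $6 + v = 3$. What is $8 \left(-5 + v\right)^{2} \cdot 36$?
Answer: $18432$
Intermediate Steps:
$v = -3$ ($v = -6 + 3 = -3$)
$8 \left(-5 + v\right)^{2} \cdot 36 = 8 \left(-5 - 3\right)^{2} \cdot 36 = 8 \left(-8\right)^{2} \cdot 36 = 8 \cdot 64 \cdot 36 = 8 \cdot 2304 = 18432$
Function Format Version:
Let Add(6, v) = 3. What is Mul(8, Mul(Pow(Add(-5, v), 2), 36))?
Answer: 18432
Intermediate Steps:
v = -3 (v = Add(-6, 3) = -3)
Mul(8, Mul(Pow(Add(-5, v), 2), 36)) = Mul(8, Mul(Pow(Add(-5, -3), 2), 36)) = Mul(8, Mul(Pow(-8, 2), 36)) = Mul(8, Mul(64, 36)) = Mul(8, 2304) = 18432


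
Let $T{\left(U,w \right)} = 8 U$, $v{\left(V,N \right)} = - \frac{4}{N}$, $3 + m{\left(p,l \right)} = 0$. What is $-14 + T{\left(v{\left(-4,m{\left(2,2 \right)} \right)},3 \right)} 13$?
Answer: $\frac{374}{3} \approx 124.67$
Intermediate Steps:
$m{\left(p,l \right)} = -3$ ($m{\left(p,l \right)} = -3 + 0 = -3$)
$-14 + T{\left(v{\left(-4,m{\left(2,2 \right)} \right)},3 \right)} 13 = -14 + 8 \left(- \frac{4}{-3}\right) 13 = -14 + 8 \left(\left(-4\right) \left(- \frac{1}{3}\right)\right) 13 = -14 + 8 \cdot \frac{4}{3} \cdot 13 = -14 + \frac{32}{3} \cdot 13 = -14 + \frac{416}{3} = \frac{374}{3}$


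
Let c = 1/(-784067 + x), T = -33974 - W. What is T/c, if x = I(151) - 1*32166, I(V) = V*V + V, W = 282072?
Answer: 250713286926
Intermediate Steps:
I(V) = V + V² (I(V) = V² + V = V + V²)
x = -9214 (x = 151*(1 + 151) - 1*32166 = 151*152 - 32166 = 22952 - 32166 = -9214)
T = -316046 (T = -33974 - 1*282072 = -33974 - 282072 = -316046)
c = -1/793281 (c = 1/(-784067 - 9214) = 1/(-793281) = -1/793281 ≈ -1.2606e-6)
T/c = -316046/(-1/793281) = -316046*(-793281) = 250713286926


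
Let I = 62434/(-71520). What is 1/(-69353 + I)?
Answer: -35760/2480094497 ≈ -1.4419e-5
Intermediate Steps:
I = -31217/35760 (I = 62434*(-1/71520) = -31217/35760 ≈ -0.87296)
1/(-69353 + I) = 1/(-69353 - 31217/35760) = 1/(-2480094497/35760) = -35760/2480094497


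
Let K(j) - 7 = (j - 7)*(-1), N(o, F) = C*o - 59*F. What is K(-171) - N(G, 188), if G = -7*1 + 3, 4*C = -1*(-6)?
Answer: 11283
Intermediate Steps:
C = 3/2 (C = (-1*(-6))/4 = (¼)*6 = 3/2 ≈ 1.5000)
G = -4 (G = -7 + 3 = -4)
N(o, F) = -59*F + 3*o/2 (N(o, F) = 3*o/2 - 59*F = -59*F + 3*o/2)
K(j) = 14 - j (K(j) = 7 + (j - 7)*(-1) = 7 + (-7 + j)*(-1) = 7 + (7 - j) = 14 - j)
K(-171) - N(G, 188) = (14 - 1*(-171)) - (-59*188 + (3/2)*(-4)) = (14 + 171) - (-11092 - 6) = 185 - 1*(-11098) = 185 + 11098 = 11283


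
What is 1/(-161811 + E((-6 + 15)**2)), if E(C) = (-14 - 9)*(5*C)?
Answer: -1/171126 ≈ -5.8436e-6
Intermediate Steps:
E(C) = -115*C
1/(-161811 + E((-6 + 15)**2)) = 1/(-161811 - 115*(-6 + 15)**2) = 1/(-161811 - 115*9**2) = 1/(-161811 - 115*81) = 1/(-161811 - 9315) = 1/(-171126) = -1/171126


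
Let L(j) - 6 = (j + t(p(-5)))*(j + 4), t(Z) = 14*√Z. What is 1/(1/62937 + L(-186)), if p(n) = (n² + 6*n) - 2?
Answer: 134113771641339/4720839193406994841 + 10092796089012*I*√7/4720839193406994841 ≈ 2.8409e-5 + 5.6564e-6*I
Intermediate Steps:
p(n) = -2 + n² + 6*n
L(j) = 6 + (4 + j)*(j + 14*I*√7) (L(j) = 6 + (j + 14*√(-2 + (-5)² + 6*(-5)))*(j + 4) = 6 + (j + 14*√(-2 + 25 - 30))*(4 + j) = 6 + (j + 14*√(-7))*(4 + j) = 6 + (j + 14*(I*√7))*(4 + j) = 6 + (j + 14*I*√7)*(4 + j) = 6 + (4 + j)*(j + 14*I*√7))
1/(1/62937 + L(-186)) = 1/(1/62937 + (6 + (-186)² + 4*(-186) + 56*I*√7 + 14*I*(-186)*√7)) = 1/(1/62937 + (6 + 34596 - 744 + 56*I*√7 - 2604*I*√7)) = 1/(1/62937 + (33858 - 2548*I*√7)) = 1/(2130920947/62937 - 2548*I*√7)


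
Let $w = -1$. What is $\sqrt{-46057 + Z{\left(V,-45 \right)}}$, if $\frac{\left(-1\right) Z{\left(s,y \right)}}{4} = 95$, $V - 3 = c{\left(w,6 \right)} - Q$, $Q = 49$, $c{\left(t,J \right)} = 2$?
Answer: $i \sqrt{46437} \approx 215.49 i$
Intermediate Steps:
$V = -44$ ($V = 3 + \left(2 - 49\right) = 3 - 47 = -44$)
$Z{\left(s,y \right)} = -380$ ($Z{\left(s,y \right)} = \left(-4\right) 95 = -380$)
$\sqrt{-46057 + Z{\left(V,-45 \right)}} = \sqrt{-46057 - 380} = \sqrt{-46437} = i \sqrt{46437}$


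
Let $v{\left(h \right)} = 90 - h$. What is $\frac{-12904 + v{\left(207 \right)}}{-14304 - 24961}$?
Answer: $\frac{13021}{39265} \approx 0.33162$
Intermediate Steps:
$\frac{-12904 + v{\left(207 \right)}}{-14304 - 24961} = \frac{-12904 + \left(90 - 207\right)}{-14304 - 24961} = \frac{-12904 + \left(90 - 207\right)}{-39265} = \left(-12904 - 117\right) \left(- \frac{1}{39265}\right) = \left(-13021\right) \left(- \frac{1}{39265}\right) = \frac{13021}{39265}$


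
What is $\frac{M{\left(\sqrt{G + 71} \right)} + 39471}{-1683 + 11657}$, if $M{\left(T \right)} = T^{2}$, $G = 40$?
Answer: $\frac{19791}{4987} \approx 3.9685$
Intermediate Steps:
$\frac{M{\left(\sqrt{G + 71} \right)} + 39471}{-1683 + 11657} = \frac{\left(\sqrt{40 + 71}\right)^{2} + 39471}{-1683 + 11657} = \frac{\left(\sqrt{111}\right)^{2} + 39471}{9974} = \left(111 + 39471\right) \frac{1}{9974} = 39582 \cdot \frac{1}{9974} = \frac{19791}{4987}$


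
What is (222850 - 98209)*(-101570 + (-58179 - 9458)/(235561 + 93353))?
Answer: -462665489382833/36546 ≈ -1.2660e+10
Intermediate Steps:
(222850 - 98209)*(-101570 + (-58179 - 9458)/(235561 + 93353)) = 124641*(-101570 - 67637/328914) = 124641*(-33407862617/328914) = -462665489382833/36546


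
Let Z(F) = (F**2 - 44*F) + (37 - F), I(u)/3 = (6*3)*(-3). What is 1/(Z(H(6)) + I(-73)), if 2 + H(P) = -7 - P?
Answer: 1/775 ≈ 0.0012903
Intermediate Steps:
H(P) = -9 - P (H(P) = -2 + (-7 - P) = -9 - P)
I(u) = -162 (I(u) = 3*((6*3)*(-3)) = 3*(18*(-3)) = 3*(-54) = -162)
Z(F) = 37 + F**2 - 45*F
1/(Z(H(6)) + I(-73)) = 1/((37 + (-9 - 1*6)**2 - 45*(-9 - 1*6)) - 162) = 1/((37 + (-9 - 6)**2 - 45*(-9 - 6)) - 162) = 1/((37 + (-15)**2 - 45*(-15)) - 162) = 1/((37 + 225 + 675) - 162) = 1/(937 - 162) = 1/775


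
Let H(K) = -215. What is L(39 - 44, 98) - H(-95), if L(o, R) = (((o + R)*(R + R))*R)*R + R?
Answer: 175062025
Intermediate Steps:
L(o, R) = R + 2*R³*(R + o) (L(o, R) = (((R + o)*(2*R))*R)*R + R = ((2*R*(R + o))*R)*R + R = (2*R²*(R + o))*R + R = 2*R³*(R + o) + R = R + 2*R³*(R + o))
L(39 - 44, 98) - H(-95) = (98 + 2*98⁴ + 2*(39 - 44)*98³) - 1*(-215) = (98 + 2*92236816 + 2*(-5)*941192) + 215 = (98 + 184473632 - 9411920) + 215 = 175061810 + 215 = 175062025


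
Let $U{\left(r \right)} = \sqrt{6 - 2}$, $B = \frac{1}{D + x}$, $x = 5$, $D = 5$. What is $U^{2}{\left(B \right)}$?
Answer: $4$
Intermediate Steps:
$B = \frac{1}{10}$ ($B = \frac{1}{5 + 5} = \frac{1}{10} \approx 0.1$)
$U{\left(r \right)} = 2$ ($U{\left(r \right)} = \sqrt{4} = 2$)
$U^{2}{\left(B \right)} = 2^{2} = 4$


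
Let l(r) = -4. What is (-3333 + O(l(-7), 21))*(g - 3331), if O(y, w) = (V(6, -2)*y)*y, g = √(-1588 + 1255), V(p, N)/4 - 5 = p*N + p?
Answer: 11315407 - 10191*I*√37 ≈ 1.1315e+7 - 61989.0*I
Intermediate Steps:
V(p, N) = 20 + 4*p + 4*N*p (V(p, N) = 20 + 4*(p*N + p) = 20 + 4*(N*p + p) = 20 + 4*(p + N*p) = 20 + (4*p + 4*N*p) = 20 + 4*p + 4*N*p)
g = 3*I*√37 (g = √(-333) = 3*I*√37 ≈ 18.248*I)
O(y, w) = -4*y² (O(y, w) = ((20 + 4*6 + 4*(-2)*6)*y)*y = ((20 + 24 - 48)*y)*y = (-4*y)*y = -4*y²)
(-3333 + O(l(-7), 21))*(g - 3331) = (-3333 - 4*(-4)²)*(3*I*√37 - 3331) = (-3333 - 4*16)*(-3331 + 3*I*√37) = (-3333 - 64)*(-3331 + 3*I*√37) = -3397*(-3331 + 3*I*√37) = 11315407 - 10191*I*√37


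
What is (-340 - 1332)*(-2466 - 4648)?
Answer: 11894608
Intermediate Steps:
(-340 - 1332)*(-2466 - 4648) = -1672*(-7114) = 11894608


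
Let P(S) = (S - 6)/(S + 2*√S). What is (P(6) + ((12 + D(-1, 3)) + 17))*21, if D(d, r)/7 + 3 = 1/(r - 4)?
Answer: 21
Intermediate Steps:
D(d, r) = -21 + 7/(-4 + r) (D(d, r) = -21 + 7/(r - 4) = -21 + 7/(-4 + r))
P(S) = (-6 + S)/(S + 2*√S)
(P(6) + ((12 + D(-1, 3)) + 17))*21 = ((-6 + 6)/(6 + 2*√6) + ((12 + 7*(13 - 3*3)/(-4 + 3)) + 17))*21 = (0/(6 + 2*√6) + ((12 + 7*(13 - 9)/(-1)) + 17))*21 = (0 + ((12 + 7*(-1)*4) + 17))*21 = (0 + ((12 - 28) + 17))*21 = (0 + (-16 + 17))*21 = (0 + 1)*21 = 1*21 = 21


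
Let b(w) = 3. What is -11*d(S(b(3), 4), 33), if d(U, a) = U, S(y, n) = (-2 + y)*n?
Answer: -44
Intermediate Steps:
S(y, n) = n*(-2 + y)
-11*d(S(b(3), 4), 33) = -44*(-2 + 3) = -44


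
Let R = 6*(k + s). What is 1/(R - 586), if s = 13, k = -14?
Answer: -1/592 ≈ -0.0016892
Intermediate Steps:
R = -6 (R = 6*(-14 + 13) = 6*(-1) = -6)
1/(R - 586) = 1/(-6 - 586) = 1/(-592) = -1/592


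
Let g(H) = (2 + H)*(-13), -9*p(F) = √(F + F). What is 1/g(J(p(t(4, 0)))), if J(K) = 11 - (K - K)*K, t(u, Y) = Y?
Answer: -1/169 ≈ -0.0059172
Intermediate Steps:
p(F) = -√2*√F/9 (p(F) = -√(F + F)/9 = -√2*√F/9)
J(K) = 11 (J(K) = 11 - 0*K = 11 - 1*0 = 11 + 0 = 11)
g(H) = -26 - 13*H
1/g(J(p(t(4, 0)))) = 1/(-26 - 13*11) = 1/(-26 - 143) = 1/(-169) = -1/169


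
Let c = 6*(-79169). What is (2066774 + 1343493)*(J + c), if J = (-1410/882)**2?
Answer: -5000680239123481/3087 ≈ -1.6199e+12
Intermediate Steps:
c = -475014
J = 55225/21609 (J = (-1410*1/882)**2 = (-235/147)**2 = 55225/21609 ≈ 2.5556)
(2066774 + 1343493)*(J + c) = (2066774 + 1343493)*(55225/21609 - 475014) = 3410267*(-10264522301/21609) = -5000680239123481/3087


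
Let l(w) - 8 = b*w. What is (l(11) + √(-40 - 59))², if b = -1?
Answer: 9*(1 - I*√11)² ≈ -90.0 - 59.699*I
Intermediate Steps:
l(w) = 8 - w
(l(11) + √(-40 - 59))² = ((8 - 1*11) + √(-40 - 59))² = ((8 - 11) + √(-99))² = (-3 + 3*I*√11)²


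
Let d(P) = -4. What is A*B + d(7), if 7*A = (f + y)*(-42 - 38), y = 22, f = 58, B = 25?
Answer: -160028/7 ≈ -22861.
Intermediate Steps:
A = -6400/7 (A = ((58 + 22)*(-42 - 38))/7 = (80*(-80))/7 = (1/7)*(-6400) = -6400/7 ≈ -914.29)
A*B + d(7) = -6400/7*25 - 4 = -160000/7 - 4 = -160028/7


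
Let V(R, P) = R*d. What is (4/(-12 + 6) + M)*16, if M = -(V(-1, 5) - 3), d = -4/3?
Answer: 16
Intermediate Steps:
d = -4/3 (d = -4*⅓ = -4/3 ≈ -1.3333)
V(R, P) = -4*R/3 (V(R, P) = R*(-4/3) = -4*R/3)
M = 5/3 (M = -(-4/3*(-1) - 3) = -(4/3 - 3) = -1*(-5/3) = 5/3 ≈ 1.6667)
(4/(-12 + 6) + M)*16 = (4/(-12 + 6) + 5/3)*16 = (4/(-6) + 5/3)*16 = (4*(-⅙) + 5/3)*16 = (-⅔ + 5/3)*16 = 1*16 = 16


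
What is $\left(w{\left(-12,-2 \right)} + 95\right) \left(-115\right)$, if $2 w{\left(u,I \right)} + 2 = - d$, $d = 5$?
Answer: $- \frac{21045}{2} \approx -10523.0$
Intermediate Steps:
$w{\left(u,I \right)} = - \frac{7}{2}$ ($w{\left(u,I \right)} = -1 + \frac{\left(-1\right) 5}{2} = -1 + \frac{1}{2} \left(-5\right) = -1 - \frac{5}{2} = - \frac{7}{2}$)
$\left(w{\left(-12,-2 \right)} + 95\right) \left(-115\right) = \left(- \frac{7}{2} + 95\right) \left(-115\right) = \frac{183}{2} \left(-115\right) = - \frac{21045}{2}$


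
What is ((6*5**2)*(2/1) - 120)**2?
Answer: 32400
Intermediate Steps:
((6*5**2)*(2/1) - 120)**2 = ((6*25)*(2*1) - 120)**2 = (150*2 - 120)**2 = (300 - 120)**2 = 180**2 = 32400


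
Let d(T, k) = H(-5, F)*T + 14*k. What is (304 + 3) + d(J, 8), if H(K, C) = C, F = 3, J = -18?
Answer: 365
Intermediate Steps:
d(T, k) = 3*T + 14*k
(304 + 3) + d(J, 8) = (304 + 3) + (3*(-18) + 14*8) = 307 + (-54 + 112) = 307 + 58 = 365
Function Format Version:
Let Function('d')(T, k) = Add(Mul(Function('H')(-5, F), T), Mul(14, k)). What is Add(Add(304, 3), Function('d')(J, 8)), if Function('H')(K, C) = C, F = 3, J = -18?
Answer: 365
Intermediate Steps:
Function('d')(T, k) = Add(Mul(3, T), Mul(14, k))
Add(Add(304, 3), Function('d')(J, 8)) = Add(Add(304, 3), Add(Mul(3, -18), Mul(14, 8))) = Add(307, Add(-54, 112)) = Add(307, 58) = 365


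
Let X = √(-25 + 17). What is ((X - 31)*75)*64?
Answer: -148800 + 9600*I*√2 ≈ -1.488e+5 + 13576.0*I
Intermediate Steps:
X = 2*I*√2 (X = √(-8) = 2*I*√2 ≈ 2.8284*I)
((X - 31)*75)*64 = ((2*I*√2 - 31)*75)*64 = ((-31 + 2*I*√2)*75)*64 = (-2325 + 150*I*√2)*64 = -148800 + 9600*I*√2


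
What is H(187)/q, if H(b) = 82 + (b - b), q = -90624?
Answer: -41/45312 ≈ -0.00090484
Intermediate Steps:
H(b) = 82 (H(b) = 82 + 0 = 82)
H(187)/q = 82/(-90624) = 82*(-1/90624) = -41/45312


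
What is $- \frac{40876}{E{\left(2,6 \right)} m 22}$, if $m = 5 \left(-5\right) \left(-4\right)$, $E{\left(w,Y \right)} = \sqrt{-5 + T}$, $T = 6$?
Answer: $- \frac{929}{50} \approx -18.58$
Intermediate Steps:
$E{\left(w,Y \right)} = 1$ ($E{\left(w,Y \right)} = \sqrt{-5 + 6} = \sqrt{1} = 1$)
$m = 100$ ($m = \left(-25\right) \left(-4\right) = 100$)
$- \frac{40876}{E{\left(2,6 \right)} m 22} = - \frac{40876}{1 \cdot 100 \cdot 22} = - \frac{40876}{100 \cdot 22} = - \frac{40876}{2200} = \left(-40876\right) \frac{1}{2200} = - \frac{929}{50}$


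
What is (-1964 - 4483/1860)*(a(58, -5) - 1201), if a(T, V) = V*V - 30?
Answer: 735162123/310 ≈ 2.3715e+6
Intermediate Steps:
a(T, V) = -30 + V² (a(T, V) = V² - 30 = -30 + V²)
(-1964 - 4483/1860)*(a(58, -5) - 1201) = (-1964 - 4483/1860)*((-30 + (-5)²) - 1201) = (-1964 - 4483*1/1860)*((-30 + 25) - 1201) = (-1964 - 4483/1860)*(-5 - 1201) = -3657523/1860*(-1206) = 735162123/310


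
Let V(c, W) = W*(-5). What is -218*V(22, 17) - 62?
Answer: 18468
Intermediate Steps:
V(c, W) = -5*W
-218*V(22, 17) - 62 = -(-1090)*17 - 62 = -218*(-85) - 62 = 18530 - 62 = 18468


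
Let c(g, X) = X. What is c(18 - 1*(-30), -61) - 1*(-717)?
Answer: 656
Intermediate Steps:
c(18 - 1*(-30), -61) - 1*(-717) = -61 - 1*(-717) = -61 + 717 = 656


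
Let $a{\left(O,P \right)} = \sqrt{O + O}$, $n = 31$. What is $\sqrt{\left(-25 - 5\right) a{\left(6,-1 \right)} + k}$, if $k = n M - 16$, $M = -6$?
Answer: $\sqrt{-202 - 60 \sqrt{3}} \approx 17.491 i$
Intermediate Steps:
$a{\left(O,P \right)} = \sqrt{2} \sqrt{O}$ ($a{\left(O,P \right)} = \sqrt{2 O} = \sqrt{2} \sqrt{O}$)
$k = -202$ ($k = 31 \left(-6\right) - 16 = -186 - 16 = -202$)
$\sqrt{\left(-25 - 5\right) a{\left(6,-1 \right)} + k} = \sqrt{\left(-25 - 5\right) \sqrt{2} \sqrt{6} - 202} = \sqrt{- 30 \cdot 2 \sqrt{3} - 202} = \sqrt{- 60 \sqrt{3} - 202} = \sqrt{-202 - 60 \sqrt{3}}$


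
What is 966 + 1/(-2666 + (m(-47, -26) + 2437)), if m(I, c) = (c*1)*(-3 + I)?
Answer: 1034587/1071 ≈ 966.00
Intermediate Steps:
m(I, c) = c*(-3 + I)
966 + 1/(-2666 + (m(-47, -26) + 2437)) = 966 + 1/(-2666 + (-26*(-3 - 47) + 2437)) = 966 + 1/(-2666 + (-26*(-50) + 2437)) = 966 + 1/(-2666 + (1300 + 2437)) = 966 + 1/(-2666 + 3737) = 966 + 1/1071 = 1034587/1071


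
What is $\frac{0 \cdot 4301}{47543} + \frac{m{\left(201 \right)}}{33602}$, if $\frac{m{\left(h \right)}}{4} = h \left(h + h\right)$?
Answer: $\frac{161604}{16801} \approx 9.6187$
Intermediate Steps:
$m{\left(h \right)} = 8 h^{2}$ ($m{\left(h \right)} = 4 h \left(h + h\right) = 4 h 2 h = 4 \cdot 2 h^{2} = 8 h^{2}$)
$\frac{0 \cdot 4301}{47543} + \frac{m{\left(201 \right)}}{33602} = \frac{0 \cdot 4301}{47543} + \frac{8 \cdot 201^{2}}{33602} = 0 \cdot \frac{1}{47543} + 8 \cdot 40401 \cdot \frac{1}{33602} = 0 + 323208 \cdot \frac{1}{33602} = 0 + \frac{161604}{16801} = \frac{161604}{16801}$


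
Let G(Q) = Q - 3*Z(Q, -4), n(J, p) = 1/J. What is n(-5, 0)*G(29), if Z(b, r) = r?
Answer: -41/5 ≈ -8.2000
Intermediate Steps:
G(Q) = 12 + Q (G(Q) = Q - 3*(-4) = Q + 12 = 12 + Q)
n(-5, 0)*G(29) = (12 + 29)/(-5) = -⅕*41 = -41/5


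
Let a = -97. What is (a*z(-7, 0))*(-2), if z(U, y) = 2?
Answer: 388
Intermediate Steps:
(a*z(-7, 0))*(-2) = -97*2*(-2) = -194*(-2) = 388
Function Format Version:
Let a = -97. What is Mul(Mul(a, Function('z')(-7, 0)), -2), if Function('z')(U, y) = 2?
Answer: 388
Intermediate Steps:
Mul(Mul(a, Function('z')(-7, 0)), -2) = Mul(Mul(-97, 2), -2) = Mul(-194, -2) = 388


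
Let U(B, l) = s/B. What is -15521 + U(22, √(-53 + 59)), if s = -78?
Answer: -170770/11 ≈ -15525.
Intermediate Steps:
U(B, l) = -78/B
-15521 + U(22, √(-53 + 59)) = -15521 - 78/22 = -15521 - 78*1/22 = -15521 - 39/11 = -170770/11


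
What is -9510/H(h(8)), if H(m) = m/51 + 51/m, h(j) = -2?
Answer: 194004/521 ≈ 372.37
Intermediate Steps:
H(m) = 51/m + m/51 (H(m) = m*(1/51) + 51/m = m/51 + 51/m = 51/m + m/51)
-9510/H(h(8)) = -9510/(51/(-2) + (1/51)*(-2)) = -9510/(51*(-½) - 2/51) = -9510/(-51/2 - 2/51) = -9510/(-2605/102) = -9510*(-102/2605) = 194004/521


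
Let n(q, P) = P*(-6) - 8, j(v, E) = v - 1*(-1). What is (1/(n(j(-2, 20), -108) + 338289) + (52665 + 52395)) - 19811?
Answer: 28893358322/338929 ≈ 85249.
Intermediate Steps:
j(v, E) = 1 + v (j(v, E) = v + 1 = 1 + v)
n(q, P) = -8 - 6*P (n(q, P) = -6*P - 8 = -8 - 6*P)
(1/(n(j(-2, 20), -108) + 338289) + (52665 + 52395)) - 19811 = (1/((-8 - 6*(-108)) + 338289) + (52665 + 52395)) - 19811 = (1/((-8 + 648) + 338289) + 105060) - 19811 = (1/(640 + 338289) + 105060) - 19811 = (1/338929 + 105060) - 19811 = 35607880741/338929 - 19811 = 28893358322/338929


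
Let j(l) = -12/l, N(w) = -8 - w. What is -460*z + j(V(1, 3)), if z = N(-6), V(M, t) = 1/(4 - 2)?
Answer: 896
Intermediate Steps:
V(M, t) = ½ (V(M, t) = 1/2 = ½)
z = -2 (z = -8 - 1*(-6) = -8 + 6 = -2)
-460*z + j(V(1, 3)) = -460*(-2) - 12/½ = 920 - 12*2 = 920 - 24 = 896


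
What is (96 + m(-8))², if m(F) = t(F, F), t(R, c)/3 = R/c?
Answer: 9801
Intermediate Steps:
t(R, c) = 3*R/c (t(R, c) = 3*(R/c) = 3*R/c)
m(F) = 3 (m(F) = 3*F/F = 3)
(96 + m(-8))² = (96 + 3)² = 99² = 9801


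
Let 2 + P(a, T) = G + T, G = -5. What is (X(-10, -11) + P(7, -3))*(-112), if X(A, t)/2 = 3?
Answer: 448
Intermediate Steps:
X(A, t) = 6 (X(A, t) = 2*3 = 6)
P(a, T) = -7 + T (P(a, T) = -2 + (-5 + T) = -7 + T)
(X(-10, -11) + P(7, -3))*(-112) = (6 + (-7 - 3))*(-112) = (6 - 10)*(-112) = -4*(-112) = 448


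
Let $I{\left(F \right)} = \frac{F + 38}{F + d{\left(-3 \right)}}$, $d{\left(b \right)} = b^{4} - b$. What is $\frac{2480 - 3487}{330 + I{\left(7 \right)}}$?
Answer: $- \frac{91637}{30075} \approx -3.0469$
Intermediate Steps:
$I{\left(F \right)} = \frac{38 + F}{84 + F}$ ($I{\left(F \right)} = \frac{F + 38}{F - \left(-3 - \left(-3\right)^{4}\right)} = \frac{38 + F}{F + \left(81 + 3\right)} = \frac{38 + F}{F + 84} = \frac{38 + F}{84 + F}$)
$\frac{2480 - 3487}{330 + I{\left(7 \right)}} = \frac{2480 - 3487}{330 + \frac{38 + 7}{84 + 7}} = - \frac{1007}{330 + \frac{1}{91} \cdot 45} = - \frac{1007}{330 + \frac{45}{91}} = - \frac{1007}{\frac{30075}{91}} = \left(-1007\right) \frac{91}{30075} = - \frac{91637}{30075}$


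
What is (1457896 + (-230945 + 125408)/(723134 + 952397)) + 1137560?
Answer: 4348766881599/1675531 ≈ 2.5955e+6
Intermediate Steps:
(1457896 + (-230945 + 125408)/(723134 + 952397)) + 1137560 = (1457896 - 105537/1675531) + 1137560 = 2442749837239/1675531 + 1137560 = 4348766881599/1675531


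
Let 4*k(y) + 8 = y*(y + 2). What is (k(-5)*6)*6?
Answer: 63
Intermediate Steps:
k(y) = -2 + y*(2 + y)/4 (k(y) = -2 + (y*(y + 2))/4 = -2 + (y*(2 + y))/4 = -2 + y*(2 + y)/4)
(k(-5)*6)*6 = ((-2 + (½)*(-5) + (¼)*(-5)²)*6)*6 = ((-2 - 5/2 + (¼)*25)*6)*6 = ((-2 - 5/2 + 25/4)*6)*6 = ((7/4)*6)*6 = (21/2)*6 = 63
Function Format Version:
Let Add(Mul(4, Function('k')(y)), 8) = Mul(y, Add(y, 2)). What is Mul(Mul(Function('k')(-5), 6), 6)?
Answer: 63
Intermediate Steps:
Function('k')(y) = Add(-2, Mul(Rational(1, 4), y, Add(2, y))) (Function('k')(y) = Add(-2, Mul(Rational(1, 4), Mul(y, Add(y, 2)))) = Add(-2, Mul(Rational(1, 4), Mul(y, Add(2, y)))) = Add(-2, Mul(Rational(1, 4), y, Add(2, y))))
Mul(Mul(Function('k')(-5), 6), 6) = Mul(Mul(Add(-2, Mul(Rational(1, 2), -5), Mul(Rational(1, 4), Pow(-5, 2))), 6), 6) = Mul(Mul(Add(-2, Rational(-5, 2), Mul(Rational(1, 4), 25)), 6), 6) = Mul(Mul(Add(-2, Rational(-5, 2), Rational(25, 4)), 6), 6) = Mul(Mul(Rational(7, 4), 6), 6) = Mul(Rational(21, 2), 6) = 63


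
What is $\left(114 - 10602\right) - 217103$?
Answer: $-227591$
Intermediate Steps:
$\left(114 - 10602\right) - 217103 = -10488 - 217103 = -227591$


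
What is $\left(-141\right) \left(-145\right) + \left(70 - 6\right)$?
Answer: $20509$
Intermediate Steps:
$\left(-141\right) \left(-145\right) + \left(70 - 6\right) = 20445 + \left(70 - 6\right) = 20445 + 64 = 20509$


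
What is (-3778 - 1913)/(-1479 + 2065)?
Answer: -5691/586 ≈ -9.7116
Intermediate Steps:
(-3778 - 1913)/(-1479 + 2065) = -5691/586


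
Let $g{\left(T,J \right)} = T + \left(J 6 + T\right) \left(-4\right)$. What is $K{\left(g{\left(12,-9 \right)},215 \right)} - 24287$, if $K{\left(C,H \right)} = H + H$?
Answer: $-23857$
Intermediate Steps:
$g{\left(T,J \right)} = - 24 J - 3 T$ ($g{\left(T,J \right)} = T + \left(6 J + T\right) \left(-4\right) = T + \left(T + 6 J\right) \left(-4\right) = T - \left(4 T + 24 J\right) = - 24 J - 3 T$)
$K{\left(C,H \right)} = 2 H$
$K{\left(g{\left(12,-9 \right)},215 \right)} - 24287 = 2 \cdot 215 - 24287 = 430 - 24287 = -23857$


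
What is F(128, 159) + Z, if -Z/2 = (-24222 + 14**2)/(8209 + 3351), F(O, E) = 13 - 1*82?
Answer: -187397/2890 ≈ -64.843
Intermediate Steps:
F(O, E) = -69 (F(O, E) = 13 - 82 = -69)
Z = 12013/2890 (Z = -2*(-24222 + 14**2)/(8209 + 3351) = -2*(-24222 + 196)/11560 = -(-48052)/11560 = -2*(-12013/5780) = 12013/2890 ≈ 4.1567)
F(128, 159) + Z = -69 + 12013/2890 = -187397/2890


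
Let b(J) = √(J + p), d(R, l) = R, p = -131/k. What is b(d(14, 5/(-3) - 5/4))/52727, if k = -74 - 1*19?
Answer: √133269/4903611 ≈ 7.4447e-5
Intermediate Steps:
k = -93 (k = -74 - 19 = -93)
p = 131/93 (p = -131/(-93) = -131*(-1/93) = 131/93 ≈ 1.4086)
b(J) = √(131/93 + J) (b(J) = √(J + 131/93) = √(131/93 + J))
b(d(14, 5/(-3) - 5/4))/52727 = (√(12183 + 8649*14)/93)/52727 = (√(12183 + 121086)/93)*(1/52727) = (√133269/93)*(1/52727) = √133269/4903611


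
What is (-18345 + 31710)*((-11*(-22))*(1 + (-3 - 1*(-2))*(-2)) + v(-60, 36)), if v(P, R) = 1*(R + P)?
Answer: 9382230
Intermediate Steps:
v(P, R) = P + R (v(P, R) = 1*(P + R) = P + R)
(-18345 + 31710)*((-11*(-22))*(1 + (-3 - 1*(-2))*(-2)) + v(-60, 36)) = (-18345 + 31710)*((-11*(-22))*(1 + (-3 - 1*(-2))*(-2)) + (-60 + 36)) = 13365*(242*(1 + (-3 + 2)*(-2)) - 24) = 13365*(242*(1 - 1*(-2)) - 24) = 13365*(242*(1 + 2) - 24) = 13365*(242*3 - 24) = 13365*(726 - 24) = 13365*702 = 9382230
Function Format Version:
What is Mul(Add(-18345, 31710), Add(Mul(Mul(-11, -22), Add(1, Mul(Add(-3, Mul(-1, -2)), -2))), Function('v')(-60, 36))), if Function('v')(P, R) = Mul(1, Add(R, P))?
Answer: 9382230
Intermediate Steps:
Function('v')(P, R) = Add(P, R) (Function('v')(P, R) = Mul(1, Add(P, R)) = Add(P, R))
Mul(Add(-18345, 31710), Add(Mul(Mul(-11, -22), Add(1, Mul(Add(-3, Mul(-1, -2)), -2))), Function('v')(-60, 36))) = Mul(Add(-18345, 31710), Add(Mul(Mul(-11, -22), Add(1, Mul(Add(-3, Mul(-1, -2)), -2))), Add(-60, 36))) = Mul(13365, Add(Mul(242, Add(1, Mul(Add(-3, 2), -2))), -24)) = Mul(13365, Add(Mul(242, Add(1, Mul(-1, -2))), -24)) = Mul(13365, Add(Mul(242, Add(1, 2)), -24)) = Mul(13365, Add(Mul(242, 3), -24)) = Mul(13365, Add(726, -24)) = Mul(13365, 702) = 9382230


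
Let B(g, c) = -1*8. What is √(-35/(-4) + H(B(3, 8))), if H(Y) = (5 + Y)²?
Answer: √71/2 ≈ 4.2131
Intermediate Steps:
B(g, c) = -8
√(-35/(-4) + H(B(3, 8))) = √(-35/(-4) + (5 - 8)²) = √(-35*(-¼) + (-3)²) = √(35/4 + 9) = √(71/4) = √71/2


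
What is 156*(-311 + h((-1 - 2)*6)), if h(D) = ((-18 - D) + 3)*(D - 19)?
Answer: -65832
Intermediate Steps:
h(D) = (-19 + D)*(-15 - D) (h(D) = (-15 - D)*(-19 + D) = (-19 + D)*(-15 - D))
156*(-311 + h((-1 - 2)*6)) = 156*(-311 + (285 - ((-1 - 2)*6)² + 4*((-1 - 2)*6))) = 156*(-311 + (285 - (-3*6)² + 4*(-3*6))) = 156*(-311 + (285 - 1*(-18)² + 4*(-18))) = 156*(-311 + (285 - 1*324 - 72)) = 156*(-311 + (285 - 324 - 72)) = 156*(-311 - 111) = 156*(-422) = -65832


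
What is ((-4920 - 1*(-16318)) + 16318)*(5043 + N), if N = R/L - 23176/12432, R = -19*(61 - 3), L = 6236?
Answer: 169243055417384/1211343 ≈ 1.3972e+8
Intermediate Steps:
R = -1102 (R = -19*58 = -1102)
N = -2472275/1211343 (N = -1102/6236 - 23176/12432 = -1102*1/6236 - 23176*1/12432 = -551/3118 - 2897/1554 = -2472275/1211343 ≈ -2.0409)
((-4920 - 1*(-16318)) + 16318)*(5043 + N) = ((-4920 - 1*(-16318)) + 16318)*(5043 - 2472275/1211343) = ((-4920 + 16318) + 16318)*(6106330474/1211343) = (11398 + 16318)*(6106330474/1211343) = 27716*(6106330474/1211343) = 169243055417384/1211343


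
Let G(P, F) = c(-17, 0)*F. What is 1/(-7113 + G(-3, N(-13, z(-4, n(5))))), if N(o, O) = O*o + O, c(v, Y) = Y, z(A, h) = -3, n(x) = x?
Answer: -1/7113 ≈ -0.00014059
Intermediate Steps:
N(o, O) = O + O*o
G(P, F) = 0 (G(P, F) = 0*F = 0)
1/(-7113 + G(-3, N(-13, z(-4, n(5))))) = 1/(-7113 + 0) = 1/(-7113) = -1/7113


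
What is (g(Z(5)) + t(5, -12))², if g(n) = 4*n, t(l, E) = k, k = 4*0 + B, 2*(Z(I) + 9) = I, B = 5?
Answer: 441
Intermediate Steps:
Z(I) = -9 + I/2
k = 5 (k = 4*0 + 5 = 0 + 5 = 5)
t(l, E) = 5
(g(Z(5)) + t(5, -12))² = (4*(-9 + (½)*5) + 5)² = (4*(-9 + 5/2) + 5)² = (4*(-13/2) + 5)² = (-26 + 5)² = (-21)² = 441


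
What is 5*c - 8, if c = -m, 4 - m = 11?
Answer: 27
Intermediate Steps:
m = -7 (m = 4 - 1*11 = 4 - 11 = -7)
c = 7 (c = -1*(-7) = 7)
5*c - 8 = 5*7 - 8 = 35 - 8 = 27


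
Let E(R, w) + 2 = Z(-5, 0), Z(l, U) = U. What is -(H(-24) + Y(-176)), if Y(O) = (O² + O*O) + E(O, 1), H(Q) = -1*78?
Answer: -61872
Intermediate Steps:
H(Q) = -78
E(R, w) = -2 (E(R, w) = -2 + 0 = -2)
Y(O) = -2 + 2*O² (Y(O) = (O² + O*O) - 2 = (O² + O²) - 2 = 2*O² - 2 = -2 + 2*O²)
-(H(-24) + Y(-176)) = -(-78 + (-2 + 2*(-176)²)) = -(-78 + (-2 + 2*30976)) = -(-78 + (-2 + 61952)) = -(-78 + 61950) = -1*61872 = -61872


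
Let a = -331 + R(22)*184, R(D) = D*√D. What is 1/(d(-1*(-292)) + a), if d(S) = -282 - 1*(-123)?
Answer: 245/180129294 + 1012*√22/90064647 ≈ 5.4063e-5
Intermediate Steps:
d(S) = -159 (d(S) = -282 + 123 = -159)
R(D) = D^(3/2)
a = -331 + 4048*√22 (a = -331 + 22^(3/2)*184 = -331 + (22*√22)*184 = -331 + 4048*√22 ≈ 18656.)
1/(d(-1*(-292)) + a) = 1/(-159 + (-331 + 4048*√22)) = 1/(-490 + 4048*√22)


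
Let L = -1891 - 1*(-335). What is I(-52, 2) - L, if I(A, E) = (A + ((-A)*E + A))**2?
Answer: 1556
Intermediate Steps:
I(A, E) = (2*A - A*E)**2 (I(A, E) = (A + (-A*E + A))**2 = (A + (A - A*E))**2 = (2*A - A*E)**2)
L = -1556 (L = -1891 + 335 = -1556)
I(-52, 2) - L = (-52)**2*(-2 + 2)**2 - 1*(-1556) = 2704*0**2 + 1556 = 2704*0 + 1556 = 0 + 1556 = 1556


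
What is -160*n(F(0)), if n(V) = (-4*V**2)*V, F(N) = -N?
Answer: 0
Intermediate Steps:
n(V) = -4*V**3
-160*n(F(0)) = -(-640)*(-1*0)**3 = -(-640)*0**3 = -(-640)*0 = -160*0 = 0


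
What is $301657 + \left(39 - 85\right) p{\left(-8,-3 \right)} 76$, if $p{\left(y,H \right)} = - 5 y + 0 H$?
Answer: $161817$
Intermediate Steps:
$p{\left(y,H \right)} = - 5 y$ ($p{\left(y,H \right)} = - 5 y + 0 = - 5 y$)
$301657 + \left(39 - 85\right) p{\left(-8,-3 \right)} 76 = 301657 + \left(39 - 85\right) \left(\left(-5\right) \left(-8\right)\right) 76 = 301657 + \left(39 - 85\right) 40 \cdot 76 = 301657 + \left(-46\right) 40 \cdot 76 = 301657 - 139840 = 161817$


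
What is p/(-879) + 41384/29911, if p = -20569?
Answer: 93087985/3755967 ≈ 24.784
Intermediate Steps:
p/(-879) + 41384/29911 = -20569/(-879) + 41384/29911 = -20569*(-1/879) + 41384*(1/29911) = 20569/879 + 5912/4273 = 93087985/3755967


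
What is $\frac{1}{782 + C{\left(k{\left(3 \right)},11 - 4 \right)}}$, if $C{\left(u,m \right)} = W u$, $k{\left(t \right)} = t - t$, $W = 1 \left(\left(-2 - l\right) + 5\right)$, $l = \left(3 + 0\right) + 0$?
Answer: $\frac{1}{782} \approx 0.0012788$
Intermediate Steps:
$l = 3$ ($l = 3 + 0 = 3$)
$W = 0$ ($W = 1 \left(\left(-2 - 3\right) + 5\right) = 1 \left(-5 + 5\right) = 1 \cdot 0 = 0$)
$k{\left(t \right)} = 0$
$C{\left(u,m \right)} = 0$ ($C{\left(u,m \right)} = 0 u = 0$)
$\frac{1}{782 + C{\left(k{\left(3 \right)},11 - 4 \right)}} = \frac{1}{782 + 0} = \frac{1}{782}$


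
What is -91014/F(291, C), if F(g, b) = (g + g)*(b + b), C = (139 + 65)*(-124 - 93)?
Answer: 2167/1226856 ≈ 0.0017663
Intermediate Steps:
C = -44268 (C = 204*(-217) = -44268)
F(g, b) = 4*b*g (F(g, b) = (2*g)*(2*b) = 4*b*g)
-91014/F(291, C) = -91014/(4*(-44268)*291) = -91014/(-51527952) = -91014*(-1/51527952) = 2167/1226856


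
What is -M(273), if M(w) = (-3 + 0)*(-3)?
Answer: -9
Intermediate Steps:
M(w) = 9 (M(w) = -3*(-3) = 9)
-M(273) = -1*9 = -9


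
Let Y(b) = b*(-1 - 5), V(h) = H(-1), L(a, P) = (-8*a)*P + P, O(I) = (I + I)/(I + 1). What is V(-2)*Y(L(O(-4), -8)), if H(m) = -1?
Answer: 976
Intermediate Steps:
O(I) = 2*I/(1 + I) (O(I) = (2*I)/(1 + I) = 2*I/(1 + I))
L(a, P) = P - 8*P*a (L(a, P) = -8*P*a + P = P - 8*P*a)
V(h) = -1
Y(b) = -6*b (Y(b) = b*(-6) = -6*b)
V(-2)*Y(L(O(-4), -8)) = -(-6)*(-8*(1 - 16*(-4)/(1 - 4))) = -(-6)*(-8*(1 - 16*(-4)/(-3))) = -(-6)*(-8*(1 - 16*(-4)*(-1)/3)) = -(-6)*(-8*(1 - 8*8/3)) = -(-6)*(-8*(1 - 64/3)) = -(-6)*(-8*(-61/3)) = -(-6)*488/3 = -1*(-976) = 976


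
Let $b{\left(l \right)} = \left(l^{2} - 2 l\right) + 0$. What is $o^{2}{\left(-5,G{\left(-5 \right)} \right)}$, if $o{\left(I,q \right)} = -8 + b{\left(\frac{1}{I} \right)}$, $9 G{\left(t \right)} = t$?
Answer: $\frac{35721}{625} \approx 57.154$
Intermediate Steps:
$G{\left(t \right)} = \frac{t}{9}$
$b{\left(l \right)} = l^{2} - 2 l$
$o{\left(I,q \right)} = -8 + \frac{-2 + \frac{1}{I}}{I}$
$o^{2}{\left(-5,G{\left(-5 \right)} \right)} = \left(-8 + \frac{1}{25} - \frac{2}{-5}\right)^{2} = \left(-8 + \frac{1}{25} - - \frac{2}{5}\right)^{2} = \left(-8 + \frac{1}{25} + \frac{2}{5}\right)^{2} = \left(- \frac{189}{25}\right)^{2} = \frac{35721}{625}$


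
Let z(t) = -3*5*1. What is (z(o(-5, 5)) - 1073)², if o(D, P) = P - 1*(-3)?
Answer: 1183744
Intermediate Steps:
o(D, P) = 3 + P (o(D, P) = P + 3 = 3 + P)
z(t) = -15 (z(t) = -15*1 = -15)
(z(o(-5, 5)) - 1073)² = (-15 - 1073)² = (-1088)² = 1183744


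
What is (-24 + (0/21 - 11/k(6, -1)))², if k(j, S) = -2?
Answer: 1369/4 ≈ 342.25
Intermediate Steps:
(-24 + (0/21 - 11/k(6, -1)))² = (-24 + (0/21 - 11/(-2)))² = (-24 + (0*(1/21) - 11*(-½)))² = (-24 + (0 + 11/2))² = (-24 + 11/2)² = (-37/2)² = 1369/4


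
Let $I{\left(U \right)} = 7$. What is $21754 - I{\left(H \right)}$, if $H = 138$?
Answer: $21747$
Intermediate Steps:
$21754 - I{\left(H \right)} = 21754 - 7 = 21747$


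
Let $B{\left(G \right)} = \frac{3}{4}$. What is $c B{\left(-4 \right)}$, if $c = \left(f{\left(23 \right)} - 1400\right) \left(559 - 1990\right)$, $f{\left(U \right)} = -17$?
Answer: $\frac{6083181}{4} \approx 1.5208 \cdot 10^{6}$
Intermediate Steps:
$B{\left(G \right)} = \frac{3}{4}$ ($B{\left(G \right)} = 3 \cdot \frac{1}{4} = \frac{3}{4}$)
$c = 2027727$ ($c = \left(-17 - 1400\right) \left(559 - 1990\right) = \left(-1417\right) \left(-1431\right) = 2027727$)
$c B{\left(-4 \right)} = 2027727 \cdot \frac{3}{4} = \frac{6083181}{4}$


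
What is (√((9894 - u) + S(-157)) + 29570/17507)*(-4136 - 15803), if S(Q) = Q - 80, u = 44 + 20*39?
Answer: -589596230/17507 - 219329*√73 ≈ -1.9076e+6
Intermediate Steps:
u = 824 (u = 44 + 780 = 824)
S(Q) = -80 + Q
(√((9894 - u) + S(-157)) + 29570/17507)*(-4136 - 15803) = (√((9894 - 1*824) + (-80 - 157)) + 29570/17507)*(-4136 - 15803) = (√((9894 - 824) - 237) + 29570*(1/17507))*(-19939) = (√(9070 - 237) + 29570/17507)*(-19939) = (√8833 + 29570/17507)*(-19939) = (11*√73 + 29570/17507)*(-19939) = (29570/17507 + 11*√73)*(-19939) = -589596230/17507 - 219329*√73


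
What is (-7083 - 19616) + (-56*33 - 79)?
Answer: -28626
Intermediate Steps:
(-7083 - 19616) + (-56*33 - 79) = -26699 + (-1848 - 79) = -26699 - 1927 = -28626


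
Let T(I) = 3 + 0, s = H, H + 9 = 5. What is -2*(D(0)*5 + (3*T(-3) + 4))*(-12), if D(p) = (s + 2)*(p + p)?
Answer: 312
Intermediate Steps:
H = -4 (H = -9 + 5 = -4)
s = -4
T(I) = 3
D(p) = -4*p (D(p) = (-4 + 2)*(p + p) = -4*p)
-2*(D(0)*5 + (3*T(-3) + 4))*(-12) = -2*(-4*0*5 + (3*3 + 4))*(-12) = -2*(0*5 + (9 + 4))*(-12) = -2*(0 + 13)*(-12) = -2*13*(-12) = -26*(-12) = 312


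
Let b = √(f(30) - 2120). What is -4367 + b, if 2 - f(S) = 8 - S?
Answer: -4367 + 4*I*√131 ≈ -4367.0 + 45.782*I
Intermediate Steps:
f(S) = -6 + S (f(S) = 2 - (8 - S) = 2 + (-8 + S) = -6 + S)
b = 4*I*√131 (b = √((-6 + 30) - 2120) = √(24 - 2120) = √(-2096) = 4*I*√131 ≈ 45.782*I)
-4367 + b = -4367 + 4*I*√131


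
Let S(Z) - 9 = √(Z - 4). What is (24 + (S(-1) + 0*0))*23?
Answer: 759 + 23*I*√5 ≈ 759.0 + 51.43*I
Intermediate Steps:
S(Z) = 9 + √(-4 + Z) (S(Z) = 9 + √(Z - 4) = 9 + √(-4 + Z))
(24 + (S(-1) + 0*0))*23 = (24 + ((9 + √(-4 - 1)) + 0*0))*23 = (24 + ((9 + √(-5)) + 0))*23 = (24 + ((9 + I*√5) + 0))*23 = (24 + (9 + I*√5))*23 = (33 + I*√5)*23 = 759 + 23*I*√5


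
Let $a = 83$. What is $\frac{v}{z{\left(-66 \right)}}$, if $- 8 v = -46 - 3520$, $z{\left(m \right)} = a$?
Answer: $\frac{1783}{332} \approx 5.3705$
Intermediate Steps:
$z{\left(m \right)} = 83$
$v = \frac{1783}{4}$ ($v = - \frac{-46 - 3520}{8} = \left(- \frac{1}{8}\right) \left(-3566\right) = \frac{1783}{4} \approx 445.75$)
$\frac{v}{z{\left(-66 \right)}} = \frac{1783}{4 \cdot 83} = \frac{1783}{4} \cdot \frac{1}{83} = \frac{1783}{332}$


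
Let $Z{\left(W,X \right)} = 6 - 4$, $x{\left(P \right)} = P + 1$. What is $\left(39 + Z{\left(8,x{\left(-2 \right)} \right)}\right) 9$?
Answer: $369$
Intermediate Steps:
$x{\left(P \right)} = 1 + P$
$Z{\left(W,X \right)} = 2$
$\left(39 + Z{\left(8,x{\left(-2 \right)} \right)}\right) 9 = \left(39 + 2\right) 9 = 41 \cdot 9 = 369$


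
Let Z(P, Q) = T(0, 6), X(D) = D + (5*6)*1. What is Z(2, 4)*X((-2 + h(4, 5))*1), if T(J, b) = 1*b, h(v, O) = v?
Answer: 192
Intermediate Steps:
T(J, b) = b
X(D) = 30 + D (X(D) = D + 30*1 = D + 30 = 30 + D)
Z(P, Q) = 6
Z(2, 4)*X((-2 + h(4, 5))*1) = 6*(30 + (-2 + 4)*1) = 6*(30 + 2*1) = 6*(30 + 2) = 6*32 = 192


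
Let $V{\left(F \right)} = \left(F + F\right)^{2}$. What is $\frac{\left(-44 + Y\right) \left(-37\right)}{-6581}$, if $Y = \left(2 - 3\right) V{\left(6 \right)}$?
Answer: $- \frac{6956}{6581} \approx -1.057$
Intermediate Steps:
$V{\left(F \right)} = 4 F^{2}$ ($V{\left(F \right)} = \left(2 F\right)^{2} = 4 F^{2}$)
$Y = -144$ ($Y = \left(2 - 3\right) 4 \cdot 6^{2} = - 4 \cdot 36 = \left(-1\right) 144 = -144$)
$\frac{\left(-44 + Y\right) \left(-37\right)}{-6581} = \frac{\left(-44 - 144\right) \left(-37\right)}{-6581} = \left(-188\right) \left(-37\right) \left(- \frac{1}{6581}\right) = 6956 \left(- \frac{1}{6581}\right) = - \frac{6956}{6581}$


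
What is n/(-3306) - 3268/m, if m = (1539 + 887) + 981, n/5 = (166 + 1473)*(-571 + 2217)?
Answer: -22983862399/5631771 ≈ -4081.1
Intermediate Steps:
n = 13488970 (n = 5*((166 + 1473)*(-571 + 2217)) = 5*(1639*1646) = 5*2697794 = 13488970)
m = 3407 (m = 2426 + 981 = 3407)
n/(-3306) - 3268/m = 13488970/(-3306) - 3268/3407 = 13488970*(-1/3306) - 3268*1/3407 = -6744485/1653 - 3268/3407 = -22983862399/5631771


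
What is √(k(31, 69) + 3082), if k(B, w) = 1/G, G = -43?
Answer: 15*√25327/43 ≈ 55.516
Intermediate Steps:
k(B, w) = -1/43 (k(B, w) = 1/(-43) = -1/43)
√(k(31, 69) + 3082) = √(-1/43 + 3082) = √(132525/43) = 15*√25327/43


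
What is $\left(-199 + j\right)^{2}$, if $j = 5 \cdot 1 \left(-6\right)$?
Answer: $52441$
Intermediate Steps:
$j = -30$ ($j = 5 \left(-6\right) = -30$)
$\left(-199 + j\right)^{2} = \left(-199 - 30\right)^{2} = \left(-229\right)^{2} = 52441$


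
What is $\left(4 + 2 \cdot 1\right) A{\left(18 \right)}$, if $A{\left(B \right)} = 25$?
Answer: $150$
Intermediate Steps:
$\left(4 + 2 \cdot 1\right) A{\left(18 \right)} = \left(4 + 2 \cdot 1\right) 25 = \left(4 + 2\right) 25 = 6 \cdot 25 = 150$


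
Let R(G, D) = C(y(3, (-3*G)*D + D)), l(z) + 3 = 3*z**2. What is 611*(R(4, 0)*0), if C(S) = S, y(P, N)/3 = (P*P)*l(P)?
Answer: 0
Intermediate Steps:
l(z) = -3 + 3*z**2
y(P, N) = 3*P**2*(-3 + 3*P**2) (y(P, N) = 3*((P*P)*(-3 + 3*P**2)) = 3*(P**2*(-3 + 3*P**2)) = 3*P**2*(-3 + 3*P**2))
R(G, D) = 648 (R(G, D) = 9*3**2*(-1 + 3**2) = 9*9*(-1 + 9) = 9*9*8 = 648)
611*(R(4, 0)*0) = 611*(648*0) = 611*0 = 0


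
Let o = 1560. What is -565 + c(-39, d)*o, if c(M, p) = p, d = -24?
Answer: -38005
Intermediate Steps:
-565 + c(-39, d)*o = -565 - 24*1560 = -565 - 37440 = -38005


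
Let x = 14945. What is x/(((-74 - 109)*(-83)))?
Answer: 245/249 ≈ 0.98394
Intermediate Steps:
x/(((-74 - 109)*(-83))) = 14945/(((-74 - 109)*(-83))) = 14945/((-183*(-83))) = 14945/15189 = 14945*(1/15189) = 245/249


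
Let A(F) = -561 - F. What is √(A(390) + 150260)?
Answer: √149309 ≈ 386.41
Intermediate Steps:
√(A(390) + 150260) = √((-561 - 1*390) + 150260) = √((-561 - 390) + 150260) = √(-951 + 150260) = √149309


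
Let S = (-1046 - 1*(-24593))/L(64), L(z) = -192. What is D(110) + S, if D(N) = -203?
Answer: -20841/64 ≈ -325.64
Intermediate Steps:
S = -7849/64 (S = (-1046 - 1*(-24593))/(-192) = (-1046 + 24593)*(-1/192) = 23547*(-1/192) = -7849/64 ≈ -122.64)
D(110) + S = -203 - 7849/64 = -20841/64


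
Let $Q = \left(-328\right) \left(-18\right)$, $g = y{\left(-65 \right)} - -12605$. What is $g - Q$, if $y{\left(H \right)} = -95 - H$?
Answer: $6671$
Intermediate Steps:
$g = 12575$ ($g = \left(-95 - -65\right) - -12605 = \left(-95 + 65\right) + 12605 = -30 + 12605 = 12575$)
$Q = 5904$
$g - Q = 12575 - 5904 = 6671$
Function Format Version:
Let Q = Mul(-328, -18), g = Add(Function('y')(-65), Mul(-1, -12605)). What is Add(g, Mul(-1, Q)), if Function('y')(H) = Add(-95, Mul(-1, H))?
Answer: 6671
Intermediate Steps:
g = 12575 (g = Add(Add(-95, Mul(-1, -65)), Mul(-1, -12605)) = Add(Add(-95, 65), 12605) = Add(-30, 12605) = 12575)
Q = 5904
Add(g, Mul(-1, Q)) = Add(12575, Mul(-1, 5904)) = Add(12575, -5904) = 6671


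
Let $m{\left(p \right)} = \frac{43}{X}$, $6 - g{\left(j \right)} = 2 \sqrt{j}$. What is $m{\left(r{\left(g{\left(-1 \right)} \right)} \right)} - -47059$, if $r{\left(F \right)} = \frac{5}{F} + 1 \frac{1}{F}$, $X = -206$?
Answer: $\frac{9694111}{206} \approx 47059.0$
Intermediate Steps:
$g{\left(j \right)} = 6 - 2 \sqrt{j}$
$r{\left(F \right)} = \frac{6}{F}$ ($r{\left(F \right)} = \frac{5}{F} + \frac{1}{F} = \frac{6}{F}$)
$m{\left(p \right)} = - \frac{43}{206}$ ($m{\left(p \right)} = \frac{43}{-206} = 43 \left(- \frac{1}{206}\right) = - \frac{43}{206}$)
$m{\left(r{\left(g{\left(-1 \right)} \right)} \right)} - -47059 = - \frac{43}{206} - -47059 = - \frac{43}{206} + 47059 = \frac{9694111}{206}$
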